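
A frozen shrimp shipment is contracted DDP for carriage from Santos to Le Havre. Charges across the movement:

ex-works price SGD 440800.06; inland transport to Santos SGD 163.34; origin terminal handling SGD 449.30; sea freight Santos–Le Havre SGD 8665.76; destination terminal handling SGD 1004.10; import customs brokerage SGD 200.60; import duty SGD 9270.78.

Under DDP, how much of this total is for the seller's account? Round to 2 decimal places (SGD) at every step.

DDP: the seller bears all costs including import duty.
Seller's account: goods 440800.06 + inland to port 163.34 + origin terminal 449.30 + freight 8665.76 + destination terminal 1004.10 + brokerage 200.60 + duty 9270.78 = 460553.94
Buyer's account: 0.00

Seller's account: SGD 460553.94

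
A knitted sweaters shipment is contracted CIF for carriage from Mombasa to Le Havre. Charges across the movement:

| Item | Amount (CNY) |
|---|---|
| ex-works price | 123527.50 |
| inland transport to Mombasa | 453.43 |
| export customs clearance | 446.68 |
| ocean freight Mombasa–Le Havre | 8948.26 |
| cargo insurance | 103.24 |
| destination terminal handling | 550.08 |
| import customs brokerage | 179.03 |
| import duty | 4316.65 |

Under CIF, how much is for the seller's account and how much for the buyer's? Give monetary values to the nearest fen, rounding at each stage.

CIF: the seller pays costs through ocean freight and marine insurance to the destination port.
Seller's account: goods 123527.50 + inland to port 453.43 + export clearance 446.68 + freight 8948.26 + insurance 103.24 = 133479.11
Buyer's account: destination terminal 550.08 + brokerage 179.03 + duty 4316.65 = 5045.76

Seller: CNY 133479.11; buyer: CNY 5045.76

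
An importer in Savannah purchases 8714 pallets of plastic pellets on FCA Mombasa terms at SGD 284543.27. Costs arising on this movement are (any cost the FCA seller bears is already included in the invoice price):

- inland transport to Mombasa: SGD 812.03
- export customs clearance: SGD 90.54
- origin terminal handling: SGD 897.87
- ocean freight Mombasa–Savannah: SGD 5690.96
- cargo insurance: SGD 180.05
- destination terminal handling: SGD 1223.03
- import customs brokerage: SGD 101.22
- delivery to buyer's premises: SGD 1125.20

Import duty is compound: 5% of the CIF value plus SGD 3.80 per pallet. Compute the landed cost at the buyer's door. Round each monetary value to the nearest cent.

Total landed cost: SGD 341440.41

FCA: the seller delivers export-cleared goods to the carrier; the buyer bears costs from that point.
Already in the invoice (seller's account under FCA): inland to port, export clearance — exclude.
CIF value = FCA price + origin terminal + freight + insurance = 284543.27 + 897.87 + 5690.96 + 180.05 = 291312.15
Ad valorem component: 291312.15 × 5% = 14565.61
Specific component: 8714 × 3.80 = 33113.20
Import duty = 14565.61 + 33113.20 = 47678.81
Buyer bears: origin terminal 897.87 + freight 5690.96 + insurance 180.05 + destination terminal 1223.03 + brokerage 101.22 + delivery 1125.20 + duty 47678.81 = 56897.14
Landed cost = invoice 284543.27 + 56897.14 = 341440.41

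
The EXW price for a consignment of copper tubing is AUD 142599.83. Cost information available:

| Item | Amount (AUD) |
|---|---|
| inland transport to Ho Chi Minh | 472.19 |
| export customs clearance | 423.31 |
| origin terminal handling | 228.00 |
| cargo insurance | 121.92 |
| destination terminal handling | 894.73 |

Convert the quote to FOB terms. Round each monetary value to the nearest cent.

Not relevant to the conversion: destination terminal, insurance — on the buyer under both terms; not part of either seller's price.
From EXW to FOB, the seller additionally bears: inland to port, export clearance, origin terminal.
FOB price = 142599.83 + 472.19 + 423.31 + 228.00 = 143723.33

FOB price: AUD 143723.33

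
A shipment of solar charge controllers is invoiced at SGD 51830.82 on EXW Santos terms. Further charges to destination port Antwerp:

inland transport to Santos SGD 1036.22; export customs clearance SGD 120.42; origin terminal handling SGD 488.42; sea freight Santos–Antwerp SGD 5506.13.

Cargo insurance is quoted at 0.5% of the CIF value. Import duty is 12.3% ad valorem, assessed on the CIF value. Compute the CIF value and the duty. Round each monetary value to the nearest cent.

CIF value: SGD 59278.40; import duty: SGD 7291.24

Let C be the CIF value. C = EXW price + pre-shipment costs + freight + 0.5% × C
C − 0.5% × C = 51830.82 + 1036.22 + 120.42 + 488.42 + 5506.13
0.995 × C = 58982.01
C = 58982.01 / 0.995 = 59278.40
Insurance premium = 0.5% × 59278.40 = 296.39
Import duty = 59278.40 × 12.3% = 7291.24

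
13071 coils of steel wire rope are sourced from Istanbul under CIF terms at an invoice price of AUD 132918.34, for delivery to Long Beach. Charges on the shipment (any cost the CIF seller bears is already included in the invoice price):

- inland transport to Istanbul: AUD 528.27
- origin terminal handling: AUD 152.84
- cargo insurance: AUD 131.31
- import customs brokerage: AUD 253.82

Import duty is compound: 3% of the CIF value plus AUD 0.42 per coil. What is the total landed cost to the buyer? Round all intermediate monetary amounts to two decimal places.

CIF: the seller pays costs through ocean freight and marine insurance to the destination port.
Already in the invoice (seller's account under CIF): inland to port, origin terminal, insurance — exclude.
The CIF price already equals the CIF value: 132918.34
Ad valorem component: 132918.34 × 3% = 3987.55
Specific component: 13071 × 0.42 = 5489.82
Import duty = 3987.55 + 5489.82 = 9477.37
Buyer bears: brokerage 253.82 + duty 9477.37 = 9731.19
Landed cost = invoice 132918.34 + 9731.19 = 142649.53

Total landed cost: AUD 142649.53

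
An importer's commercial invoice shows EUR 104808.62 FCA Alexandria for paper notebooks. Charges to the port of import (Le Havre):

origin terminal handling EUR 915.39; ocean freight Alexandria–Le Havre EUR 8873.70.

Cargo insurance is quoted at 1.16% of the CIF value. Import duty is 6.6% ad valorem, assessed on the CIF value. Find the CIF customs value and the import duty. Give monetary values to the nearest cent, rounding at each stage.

Let C be the CIF value. C = FCA price + pre-shipment costs + freight + 1.16% × C
C − 1.16% × C = 104808.62 + 915.39 + 8873.70
0.9884 × C = 114597.71
C = 114597.71 / 0.9884 = 115942.64
Insurance premium = 1.16% × 115942.64 = 1344.93
Import duty = 115942.64 × 6.6% = 7652.21

CIF value: EUR 115942.64; import duty: EUR 7652.21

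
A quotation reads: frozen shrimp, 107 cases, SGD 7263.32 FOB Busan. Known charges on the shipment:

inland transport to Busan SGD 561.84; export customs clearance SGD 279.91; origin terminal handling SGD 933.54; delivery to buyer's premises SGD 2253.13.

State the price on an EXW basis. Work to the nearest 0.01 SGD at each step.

EXW price: SGD 5488.03

Not relevant to the conversion: delivery — on the buyer under both terms; not part of either seller's price.
From FOB to EXW, the seller no longer bears: inland to port, export clearance, origin terminal.
EXW price = 7263.32 − 561.84 − 279.91 − 933.54 = 5488.03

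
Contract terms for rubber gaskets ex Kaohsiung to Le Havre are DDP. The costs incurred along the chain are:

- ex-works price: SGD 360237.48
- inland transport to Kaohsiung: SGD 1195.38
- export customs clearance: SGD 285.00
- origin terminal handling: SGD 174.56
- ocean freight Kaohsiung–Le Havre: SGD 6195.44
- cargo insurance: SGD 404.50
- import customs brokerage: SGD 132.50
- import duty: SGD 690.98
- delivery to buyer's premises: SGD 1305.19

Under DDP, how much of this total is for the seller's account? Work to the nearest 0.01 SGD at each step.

Seller's account: SGD 370621.03

DDP: the seller bears all costs including import duty.
Seller's account: goods 360237.48 + inland to port 1195.38 + export clearance 285.00 + origin terminal 174.56 + freight 6195.44 + insurance 404.50 + brokerage 132.50 + duty 690.98 + delivery 1305.19 = 370621.03
Buyer's account: 0.00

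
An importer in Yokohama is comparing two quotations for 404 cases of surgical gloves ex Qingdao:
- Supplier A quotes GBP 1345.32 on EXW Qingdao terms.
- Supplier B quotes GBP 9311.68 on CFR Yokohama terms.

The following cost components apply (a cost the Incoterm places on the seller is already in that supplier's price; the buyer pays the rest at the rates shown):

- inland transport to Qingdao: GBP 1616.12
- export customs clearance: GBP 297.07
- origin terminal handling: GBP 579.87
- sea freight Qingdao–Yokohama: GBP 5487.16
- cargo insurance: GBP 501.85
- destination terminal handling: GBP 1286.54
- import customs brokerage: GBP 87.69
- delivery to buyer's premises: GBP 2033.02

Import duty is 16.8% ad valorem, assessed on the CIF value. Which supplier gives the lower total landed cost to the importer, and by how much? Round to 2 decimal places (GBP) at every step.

Supplier B is cheaper by GBP 16.19

Supplier A (EXW):
CIF value = EXW price + inland to port + export clearance + origin terminal + freight + insurance = 1345.32 + 1616.12 + 297.07 + 579.87 + 5487.16 + 501.85 = 9827.39
Import duty = 9827.39 × 16.8% = 1651.00
Buyer bears (A): 1616.12 + 297.07 + 579.87 + 5487.16 + 501.85 + 1286.54 + 87.69 + 2033.02 = 11889.32
Landed cost (A) = invoice 1345.32 + 11889.32 + duty 1651.00 = 14885.64
Supplier B (CFR):
CIF value = CFR price + insurance = 9311.68 + 501.85 = 9813.53
Import duty = 9813.53 × 16.8% = 1648.67
Buyer bears (B): 501.85 + 1286.54 + 87.69 + 2033.02 = 3909.10
Landed cost (B) = invoice 9311.68 + 3909.10 + duty 1648.67 = 14869.45
Difference = |14885.64 − 14869.45| = 16.19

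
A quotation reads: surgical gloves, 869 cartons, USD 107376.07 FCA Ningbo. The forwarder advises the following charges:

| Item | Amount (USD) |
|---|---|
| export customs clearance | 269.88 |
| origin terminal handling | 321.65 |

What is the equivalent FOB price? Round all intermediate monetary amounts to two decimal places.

FOB price: USD 107697.72

Not relevant to the conversion: export clearance — on the seller under both FCA and FOB; already in the FCA price and stays in the FOB price.
From FCA to FOB, the seller additionally bears: origin terminal.
FOB price = 107376.07 + 321.65 = 107697.72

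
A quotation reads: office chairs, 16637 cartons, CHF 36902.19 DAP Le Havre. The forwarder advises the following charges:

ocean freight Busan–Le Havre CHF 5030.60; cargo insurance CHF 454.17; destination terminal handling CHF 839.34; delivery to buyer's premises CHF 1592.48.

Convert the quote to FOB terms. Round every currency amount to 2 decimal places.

From DAP to FOB, the seller no longer bears: freight, insurance, destination terminal, delivery.
FOB price = 36902.19 − 5030.60 − 454.17 − 839.34 − 1592.48 = 28985.60

FOB price: CHF 28985.60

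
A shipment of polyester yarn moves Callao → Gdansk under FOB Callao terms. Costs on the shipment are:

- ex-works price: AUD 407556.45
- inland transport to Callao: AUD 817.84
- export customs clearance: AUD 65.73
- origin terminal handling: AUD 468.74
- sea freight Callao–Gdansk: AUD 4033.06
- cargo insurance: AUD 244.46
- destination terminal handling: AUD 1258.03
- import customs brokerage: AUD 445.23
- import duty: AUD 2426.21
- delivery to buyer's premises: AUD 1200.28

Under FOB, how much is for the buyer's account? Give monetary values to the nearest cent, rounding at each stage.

FOB: the seller bears costs until goods are on board at the origin port; the buyer bears freight, insurance and all costs thereafter.
Seller's account: goods 407556.45 + inland to port 817.84 + export clearance 65.73 + origin terminal 468.74 = 408908.76
Buyer's account: freight 4033.06 + insurance 244.46 + destination terminal 1258.03 + brokerage 445.23 + duty 2426.21 + delivery 1200.28 = 9607.27

Buyer's account: AUD 9607.27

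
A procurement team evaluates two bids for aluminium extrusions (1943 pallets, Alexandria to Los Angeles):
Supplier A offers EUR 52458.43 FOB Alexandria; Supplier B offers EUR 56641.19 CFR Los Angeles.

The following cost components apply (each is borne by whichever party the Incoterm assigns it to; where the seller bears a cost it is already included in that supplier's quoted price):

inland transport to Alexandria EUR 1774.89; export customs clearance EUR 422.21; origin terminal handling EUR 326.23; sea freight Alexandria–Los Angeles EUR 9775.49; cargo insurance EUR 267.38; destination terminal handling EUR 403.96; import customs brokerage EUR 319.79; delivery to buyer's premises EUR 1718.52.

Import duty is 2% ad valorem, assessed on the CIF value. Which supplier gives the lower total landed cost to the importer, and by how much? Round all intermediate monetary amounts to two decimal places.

Supplier A (FOB):
CIF value = FOB price + freight + insurance = 52458.43 + 9775.49 + 267.38 = 62501.30
Import duty = 62501.30 × 2% = 1250.03
Buyer bears (A): 9775.49 + 267.38 + 403.96 + 319.79 + 1718.52 = 12485.14
Landed cost (A) = invoice 52458.43 + 12485.14 + duty 1250.03 = 66193.60
Supplier B (CFR):
CIF value = CFR price + insurance = 56641.19 + 267.38 = 56908.57
Import duty = 56908.57 × 2% = 1138.17
Buyer bears (B): 267.38 + 403.96 + 319.79 + 1718.52 = 2709.65
Landed cost (B) = invoice 56641.19 + 2709.65 + duty 1138.17 = 60489.01
Difference = |66193.60 − 60489.01| = 5704.59

Supplier B is cheaper by EUR 5704.59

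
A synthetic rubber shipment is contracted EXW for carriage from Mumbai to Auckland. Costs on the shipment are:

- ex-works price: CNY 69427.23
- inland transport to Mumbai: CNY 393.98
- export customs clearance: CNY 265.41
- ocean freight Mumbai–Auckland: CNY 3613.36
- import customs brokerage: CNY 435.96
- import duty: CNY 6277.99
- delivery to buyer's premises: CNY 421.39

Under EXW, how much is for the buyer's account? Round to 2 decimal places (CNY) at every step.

EXW: the seller makes goods available at their premises; the buyer bears all onward costs.
Seller's account: goods 69427.23 = 69427.23
Buyer's account: inland to port 393.98 + export clearance 265.41 + freight 3613.36 + brokerage 435.96 + duty 6277.99 + delivery 421.39 = 11408.09

Buyer's account: CNY 11408.09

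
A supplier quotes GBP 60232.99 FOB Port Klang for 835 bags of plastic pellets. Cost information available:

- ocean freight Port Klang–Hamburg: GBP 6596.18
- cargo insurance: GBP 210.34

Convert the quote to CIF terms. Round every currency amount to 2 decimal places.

From FOB to CIF, the seller additionally bears: freight, insurance.
CIF price = 60232.99 + 6596.18 + 210.34 = 67039.51

CIF price: GBP 67039.51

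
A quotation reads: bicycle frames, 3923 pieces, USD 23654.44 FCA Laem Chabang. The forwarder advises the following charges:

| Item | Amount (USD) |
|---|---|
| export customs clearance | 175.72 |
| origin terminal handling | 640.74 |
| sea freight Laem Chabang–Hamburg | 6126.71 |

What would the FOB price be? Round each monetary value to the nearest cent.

Not relevant to the conversion: export clearance — on the seller under both FCA and FOB; already in the FCA price and stays in the FOB price. freight — on the buyer under both terms; not part of either seller's price.
From FCA to FOB, the seller additionally bears: origin terminal.
FOB price = 23654.44 + 640.74 = 24295.18

FOB price: USD 24295.18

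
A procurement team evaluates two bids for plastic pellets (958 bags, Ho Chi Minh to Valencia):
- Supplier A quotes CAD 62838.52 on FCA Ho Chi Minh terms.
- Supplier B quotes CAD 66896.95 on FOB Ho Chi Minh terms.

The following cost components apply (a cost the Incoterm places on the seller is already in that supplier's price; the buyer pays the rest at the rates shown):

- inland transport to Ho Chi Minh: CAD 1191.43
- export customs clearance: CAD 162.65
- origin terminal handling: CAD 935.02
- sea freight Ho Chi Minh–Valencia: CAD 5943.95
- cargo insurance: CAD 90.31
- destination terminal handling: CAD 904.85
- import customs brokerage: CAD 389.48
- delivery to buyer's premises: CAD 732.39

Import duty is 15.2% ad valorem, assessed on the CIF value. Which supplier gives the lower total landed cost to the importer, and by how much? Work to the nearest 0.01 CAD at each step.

Supplier A (FCA):
CIF value = FCA price + origin terminal + freight + insurance = 62838.52 + 935.02 + 5943.95 + 90.31 = 69807.80
Import duty = 69807.80 × 15.2% = 10610.79
Buyer bears (A): 935.02 + 5943.95 + 90.31 + 904.85 + 389.48 + 732.39 = 8996.00
Landed cost (A) = invoice 62838.52 + 8996.00 + duty 10610.79 = 82445.31
Supplier B (FOB):
CIF value = FOB price + freight + insurance = 66896.95 + 5943.95 + 90.31 = 72931.21
Import duty = 72931.21 × 15.2% = 11085.54
Buyer bears (B): 5943.95 + 90.31 + 904.85 + 389.48 + 732.39 = 8060.98
Landed cost (B) = invoice 66896.95 + 8060.98 + duty 11085.54 = 86043.47
Difference = |82445.31 − 86043.47| = 3598.16

Supplier A is cheaper by CAD 3598.16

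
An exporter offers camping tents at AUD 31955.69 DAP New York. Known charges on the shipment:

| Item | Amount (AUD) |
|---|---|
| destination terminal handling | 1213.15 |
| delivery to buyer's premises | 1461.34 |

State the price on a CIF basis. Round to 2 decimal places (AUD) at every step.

From DAP to CIF, the seller no longer bears: destination terminal, delivery.
CIF price = 31955.69 − 1213.15 − 1461.34 = 29281.20

CIF price: AUD 29281.20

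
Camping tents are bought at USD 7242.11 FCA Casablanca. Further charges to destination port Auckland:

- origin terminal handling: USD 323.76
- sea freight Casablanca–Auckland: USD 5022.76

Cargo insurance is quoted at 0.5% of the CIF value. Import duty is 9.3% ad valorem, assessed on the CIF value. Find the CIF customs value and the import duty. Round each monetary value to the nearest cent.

Let C be the CIF value. C = FCA price + pre-shipment costs + freight + 0.5% × C
C − 0.5% × C = 7242.11 + 323.76 + 5022.76
0.995 × C = 12588.63
C = 12588.63 / 0.995 = 12651.89
Insurance premium = 0.5% × 12651.89 = 63.26
Import duty = 12651.89 × 9.3% = 1176.63

CIF value: USD 12651.89; import duty: USD 1176.63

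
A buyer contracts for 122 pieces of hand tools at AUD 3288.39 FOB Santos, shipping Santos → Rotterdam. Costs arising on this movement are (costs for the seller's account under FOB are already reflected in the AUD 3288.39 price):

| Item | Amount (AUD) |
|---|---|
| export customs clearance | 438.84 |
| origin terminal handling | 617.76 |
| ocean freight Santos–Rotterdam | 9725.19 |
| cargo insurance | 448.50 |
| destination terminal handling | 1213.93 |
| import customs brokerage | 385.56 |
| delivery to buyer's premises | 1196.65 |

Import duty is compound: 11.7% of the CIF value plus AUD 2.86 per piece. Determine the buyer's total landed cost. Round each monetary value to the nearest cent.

Total landed cost: AUD 18182.20

FOB: the seller bears costs until goods are on board at the origin port; the buyer bears freight, insurance and all costs thereafter.
Already in the invoice (seller's account under FOB): export clearance, origin terminal — exclude.
CIF value = FOB price + freight + insurance = 3288.39 + 9725.19 + 448.50 = 13462.08
Ad valorem component: 13462.08 × 11.7% = 1575.06
Specific component: 122 × 2.86 = 348.92
Import duty = 1575.06 + 348.92 = 1923.98
Buyer bears: freight 9725.19 + insurance 448.50 + destination terminal 1213.93 + brokerage 385.56 + delivery 1196.65 + duty 1923.98 = 14893.81
Landed cost = invoice 3288.39 + 14893.81 = 18182.20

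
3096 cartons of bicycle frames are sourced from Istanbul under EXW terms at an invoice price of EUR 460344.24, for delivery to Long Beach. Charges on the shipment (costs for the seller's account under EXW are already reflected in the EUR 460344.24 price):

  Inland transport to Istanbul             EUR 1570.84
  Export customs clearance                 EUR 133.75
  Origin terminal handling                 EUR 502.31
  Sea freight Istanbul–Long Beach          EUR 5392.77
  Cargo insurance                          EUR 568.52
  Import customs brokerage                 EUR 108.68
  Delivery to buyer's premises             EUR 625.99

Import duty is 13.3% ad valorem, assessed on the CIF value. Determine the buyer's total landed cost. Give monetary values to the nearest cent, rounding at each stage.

EXW: the seller makes goods available at their premises; the buyer bears all onward costs.
CIF value = EXW price + inland to port + export clearance + origin terminal + freight + insurance = 460344.24 + 1570.84 + 133.75 + 502.31 + 5392.77 + 568.52 = 468512.43
Import duty = 468512.43 × 13.3% = 62312.15
Buyer bears: inland to port 1570.84 + export clearance 133.75 + origin terminal 502.31 + freight 5392.77 + insurance 568.52 + brokerage 108.68 + delivery 625.99 + duty 62312.15 = 71215.01
Landed cost = invoice 460344.24 + 71215.01 = 531559.25

Total landed cost: EUR 531559.25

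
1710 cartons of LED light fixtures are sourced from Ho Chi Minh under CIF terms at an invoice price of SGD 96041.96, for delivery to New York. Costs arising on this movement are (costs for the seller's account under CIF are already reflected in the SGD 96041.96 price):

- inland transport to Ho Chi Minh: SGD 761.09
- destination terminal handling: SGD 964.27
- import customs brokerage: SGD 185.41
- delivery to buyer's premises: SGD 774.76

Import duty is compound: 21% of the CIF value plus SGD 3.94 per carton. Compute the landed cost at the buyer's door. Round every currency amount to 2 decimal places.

Total landed cost: SGD 124872.61

CIF: the seller pays costs through ocean freight and marine insurance to the destination port.
Already in the invoice (seller's account under CIF): inland to port — exclude.
The CIF price already equals the CIF value: 96041.96
Ad valorem component: 96041.96 × 21% = 20168.81
Specific component: 1710 × 3.94 = 6737.40
Import duty = 20168.81 + 6737.40 = 26906.21
Buyer bears: destination terminal 964.27 + brokerage 185.41 + delivery 774.76 + duty 26906.21 = 28830.65
Landed cost = invoice 96041.96 + 28830.65 = 124872.61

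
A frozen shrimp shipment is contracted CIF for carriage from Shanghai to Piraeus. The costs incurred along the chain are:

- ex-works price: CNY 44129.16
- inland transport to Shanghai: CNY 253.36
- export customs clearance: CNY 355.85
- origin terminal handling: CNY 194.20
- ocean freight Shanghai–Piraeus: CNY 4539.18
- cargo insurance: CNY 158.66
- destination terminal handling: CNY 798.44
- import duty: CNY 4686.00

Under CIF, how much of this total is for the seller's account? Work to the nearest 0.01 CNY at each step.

CIF: the seller pays costs through ocean freight and marine insurance to the destination port.
Seller's account: goods 44129.16 + inland to port 253.36 + export clearance 355.85 + origin terminal 194.20 + freight 4539.18 + insurance 158.66 = 49630.41
Buyer's account: destination terminal 798.44 + duty 4686.00 = 5484.44

Seller's account: CNY 49630.41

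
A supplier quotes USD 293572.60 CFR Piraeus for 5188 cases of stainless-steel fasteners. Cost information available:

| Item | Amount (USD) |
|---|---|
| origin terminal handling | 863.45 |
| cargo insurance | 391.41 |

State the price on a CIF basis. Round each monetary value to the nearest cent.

Not relevant to the conversion: origin terminal — on the seller under both CFR and CIF; already in the CFR price and stays in the CIF price.
From CFR to CIF, the seller additionally bears: insurance.
CIF price = 293572.60 + 391.41 = 293964.01

CIF price: USD 293964.01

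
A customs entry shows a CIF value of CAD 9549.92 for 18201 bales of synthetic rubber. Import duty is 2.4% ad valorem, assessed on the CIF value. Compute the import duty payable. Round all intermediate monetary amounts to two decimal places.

Import duty: CAD 229.20

Import duty = 9549.92 × 2.4% = 229.20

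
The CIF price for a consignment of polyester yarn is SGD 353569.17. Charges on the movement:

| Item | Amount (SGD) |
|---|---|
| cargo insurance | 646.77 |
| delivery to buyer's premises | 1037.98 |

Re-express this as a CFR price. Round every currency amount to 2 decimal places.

Not relevant to the conversion: delivery — on the buyer under both terms; not part of either seller's price.
From CIF to CFR, the seller no longer bears: insurance.
CFR price = 353569.17 − 646.77 = 352922.40

CFR price: SGD 352922.40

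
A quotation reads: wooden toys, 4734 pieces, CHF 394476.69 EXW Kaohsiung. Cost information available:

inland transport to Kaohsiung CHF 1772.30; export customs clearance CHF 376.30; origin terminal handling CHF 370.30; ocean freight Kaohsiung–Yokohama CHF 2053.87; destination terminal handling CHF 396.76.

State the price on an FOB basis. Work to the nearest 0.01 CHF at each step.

FOB price: CHF 396995.59

Not relevant to the conversion: destination terminal, freight — on the buyer under both terms; not part of either seller's price.
From EXW to FOB, the seller additionally bears: inland to port, export clearance, origin terminal.
FOB price = 394476.69 + 1772.30 + 376.30 + 370.30 = 396995.59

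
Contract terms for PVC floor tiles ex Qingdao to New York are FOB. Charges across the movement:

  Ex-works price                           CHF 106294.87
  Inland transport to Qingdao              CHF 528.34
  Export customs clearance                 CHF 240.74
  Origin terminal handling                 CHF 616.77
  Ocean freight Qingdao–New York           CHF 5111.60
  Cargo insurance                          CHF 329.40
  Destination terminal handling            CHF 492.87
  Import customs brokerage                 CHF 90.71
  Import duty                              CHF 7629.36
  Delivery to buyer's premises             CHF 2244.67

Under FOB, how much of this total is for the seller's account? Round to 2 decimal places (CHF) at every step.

Seller's account: CHF 107680.72

FOB: the seller bears costs until goods are on board at the origin port; the buyer bears freight, insurance and all costs thereafter.
Seller's account: goods 106294.87 + inland to port 528.34 + export clearance 240.74 + origin terminal 616.77 = 107680.72
Buyer's account: freight 5111.60 + insurance 329.40 + destination terminal 492.87 + brokerage 90.71 + duty 7629.36 + delivery 2244.67 = 15898.61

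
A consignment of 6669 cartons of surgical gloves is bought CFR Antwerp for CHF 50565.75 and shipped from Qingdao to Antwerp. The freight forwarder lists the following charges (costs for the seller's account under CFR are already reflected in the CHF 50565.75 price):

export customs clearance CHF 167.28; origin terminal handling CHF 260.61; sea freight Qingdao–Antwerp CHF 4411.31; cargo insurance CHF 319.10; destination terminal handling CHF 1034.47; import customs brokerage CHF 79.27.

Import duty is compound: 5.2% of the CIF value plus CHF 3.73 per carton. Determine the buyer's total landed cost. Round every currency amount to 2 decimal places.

Total landed cost: CHF 79519.97

CFR: the seller pays costs through ocean freight to the destination port, but not insurance.
Already in the invoice (seller's account under CFR): export clearance, origin terminal, freight — exclude.
CIF value = CFR price + insurance = 50565.75 + 319.10 = 50884.85
Ad valorem component: 50884.85 × 5.2% = 2646.01
Specific component: 6669 × 3.73 = 24875.37
Import duty = 2646.01 + 24875.37 = 27521.38
Buyer bears: insurance 319.10 + destination terminal 1034.47 + brokerage 79.27 + duty 27521.38 = 28954.22
Landed cost = invoice 50565.75 + 28954.22 = 79519.97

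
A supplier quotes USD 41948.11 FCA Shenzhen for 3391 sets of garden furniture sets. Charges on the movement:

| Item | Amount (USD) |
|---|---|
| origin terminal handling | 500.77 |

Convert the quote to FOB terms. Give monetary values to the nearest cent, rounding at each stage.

From FCA to FOB, the seller additionally bears: origin terminal.
FOB price = 41948.11 + 500.77 = 42448.88

FOB price: USD 42448.88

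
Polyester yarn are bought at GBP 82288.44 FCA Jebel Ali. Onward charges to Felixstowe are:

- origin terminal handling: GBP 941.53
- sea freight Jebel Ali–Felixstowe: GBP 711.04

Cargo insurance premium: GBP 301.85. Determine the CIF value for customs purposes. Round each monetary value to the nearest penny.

CIF value: GBP 84242.86

CIF = FCA price + pre-shipment costs + freight + insurance
CIF = 82288.44 + 941.53 + 711.04 + 301.85 = 84242.86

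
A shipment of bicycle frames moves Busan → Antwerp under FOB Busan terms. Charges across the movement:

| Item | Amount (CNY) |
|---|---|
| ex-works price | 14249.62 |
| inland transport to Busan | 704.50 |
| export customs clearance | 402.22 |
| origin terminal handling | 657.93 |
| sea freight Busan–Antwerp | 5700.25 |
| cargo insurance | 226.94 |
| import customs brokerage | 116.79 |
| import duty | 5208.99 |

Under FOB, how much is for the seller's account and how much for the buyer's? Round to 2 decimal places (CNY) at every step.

Seller: CNY 16014.27; buyer: CNY 11252.97

FOB: the seller bears costs until goods are on board at the origin port; the buyer bears freight, insurance and all costs thereafter.
Seller's account: goods 14249.62 + inland to port 704.50 + export clearance 402.22 + origin terminal 657.93 = 16014.27
Buyer's account: freight 5700.25 + insurance 226.94 + brokerage 116.79 + duty 5208.99 = 11252.97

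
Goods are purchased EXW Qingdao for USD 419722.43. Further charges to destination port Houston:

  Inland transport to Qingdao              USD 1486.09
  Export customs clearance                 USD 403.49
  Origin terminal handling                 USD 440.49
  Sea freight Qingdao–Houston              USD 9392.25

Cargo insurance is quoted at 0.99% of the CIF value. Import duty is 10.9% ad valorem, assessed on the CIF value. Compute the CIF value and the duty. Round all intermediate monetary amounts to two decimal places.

Let C be the CIF value. C = EXW price + pre-shipment costs + freight + 0.99% × C
C − 0.99% × C = 419722.43 + 1486.09 + 403.49 + 440.49 + 9392.25
0.9901 × C = 431444.75
C = 431444.75 / 0.9901 = 435758.76
Insurance premium = 0.99% × 435758.76 = 4314.01
Import duty = 435758.76 × 10.9% = 47497.70

CIF value: USD 435758.76; import duty: USD 47497.70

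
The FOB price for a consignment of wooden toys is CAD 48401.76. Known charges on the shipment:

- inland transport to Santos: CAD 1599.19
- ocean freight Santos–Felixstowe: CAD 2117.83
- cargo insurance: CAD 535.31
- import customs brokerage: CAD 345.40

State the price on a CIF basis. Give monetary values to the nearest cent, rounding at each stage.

CIF price: CAD 51054.90

Not relevant to the conversion: inland to port — on the seller under both FOB and CIF; already in the FOB price and stays in the CIF price. brokerage — on the buyer under both terms; not part of either seller's price.
From FOB to CIF, the seller additionally bears: freight, insurance.
CIF price = 48401.76 + 2117.83 + 535.31 = 51054.90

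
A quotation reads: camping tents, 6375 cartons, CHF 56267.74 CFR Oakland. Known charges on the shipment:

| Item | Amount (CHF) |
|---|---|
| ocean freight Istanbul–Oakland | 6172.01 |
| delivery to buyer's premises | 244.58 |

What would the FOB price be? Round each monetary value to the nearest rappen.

Not relevant to the conversion: delivery — on the buyer under both terms; not part of either seller's price.
From CFR to FOB, the seller no longer bears: freight.
FOB price = 56267.74 − 6172.01 = 50095.73

FOB price: CHF 50095.73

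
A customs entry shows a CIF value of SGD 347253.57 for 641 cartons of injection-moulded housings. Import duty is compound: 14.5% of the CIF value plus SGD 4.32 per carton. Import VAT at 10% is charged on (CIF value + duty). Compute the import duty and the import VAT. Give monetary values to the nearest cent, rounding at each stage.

Ad valorem component: 347253.57 × 14.5% = 50351.77
Specific component: 641 × 4.32 = 2769.12
Import duty = 50351.77 + 2769.12 = 53120.89
VAT base = CIF + duty = 347253.57 + 53120.89 = 400374.46
Import VAT = 400374.46 × 10% = 40037.45

Import duty: SGD 53120.89; import VAT: SGD 40037.45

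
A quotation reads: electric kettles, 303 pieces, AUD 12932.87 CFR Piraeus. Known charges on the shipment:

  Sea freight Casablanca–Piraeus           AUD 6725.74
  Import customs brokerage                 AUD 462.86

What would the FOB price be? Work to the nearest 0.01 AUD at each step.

FOB price: AUD 6207.13

Not relevant to the conversion: brokerage — on the buyer under both terms; not part of either seller's price.
From CFR to FOB, the seller no longer bears: freight.
FOB price = 12932.87 − 6725.74 = 6207.13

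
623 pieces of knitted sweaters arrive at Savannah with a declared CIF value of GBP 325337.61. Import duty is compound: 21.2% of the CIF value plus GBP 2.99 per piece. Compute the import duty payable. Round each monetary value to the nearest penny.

Ad valorem component: 325337.61 × 21.2% = 68971.57
Specific component: 623 × 2.99 = 1862.77
Import duty = 68971.57 + 1862.77 = 70834.34

Import duty: GBP 70834.34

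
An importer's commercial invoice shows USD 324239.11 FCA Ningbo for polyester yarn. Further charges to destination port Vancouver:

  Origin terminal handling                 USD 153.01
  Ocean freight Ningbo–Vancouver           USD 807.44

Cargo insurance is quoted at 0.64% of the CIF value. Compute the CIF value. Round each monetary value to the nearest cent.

CIF value: USD 327294.24

Let C be the CIF value. C = FCA price + pre-shipment costs + freight + 0.64% × C
C − 0.64% × C = 324239.11 + 153.01 + 807.44
0.9936 × C = 325199.56
C = 325199.56 / 0.9936 = 327294.24
Insurance premium = 0.64% × 327294.24 = 2094.68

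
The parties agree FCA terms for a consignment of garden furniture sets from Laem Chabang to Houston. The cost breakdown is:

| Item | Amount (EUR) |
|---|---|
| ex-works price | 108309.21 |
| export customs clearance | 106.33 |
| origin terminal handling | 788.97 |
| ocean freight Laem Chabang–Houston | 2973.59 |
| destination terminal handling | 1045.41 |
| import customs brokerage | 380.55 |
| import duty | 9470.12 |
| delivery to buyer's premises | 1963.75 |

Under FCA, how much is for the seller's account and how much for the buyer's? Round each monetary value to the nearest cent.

FCA: the seller delivers export-cleared goods to the carrier; the buyer bears costs from that point.
Seller's account: goods 108309.21 + export clearance 106.33 = 108415.54
Buyer's account: origin terminal 788.97 + freight 2973.59 + destination terminal 1045.41 + brokerage 380.55 + duty 9470.12 + delivery 1963.75 = 16622.39

Seller: EUR 108415.54; buyer: EUR 16622.39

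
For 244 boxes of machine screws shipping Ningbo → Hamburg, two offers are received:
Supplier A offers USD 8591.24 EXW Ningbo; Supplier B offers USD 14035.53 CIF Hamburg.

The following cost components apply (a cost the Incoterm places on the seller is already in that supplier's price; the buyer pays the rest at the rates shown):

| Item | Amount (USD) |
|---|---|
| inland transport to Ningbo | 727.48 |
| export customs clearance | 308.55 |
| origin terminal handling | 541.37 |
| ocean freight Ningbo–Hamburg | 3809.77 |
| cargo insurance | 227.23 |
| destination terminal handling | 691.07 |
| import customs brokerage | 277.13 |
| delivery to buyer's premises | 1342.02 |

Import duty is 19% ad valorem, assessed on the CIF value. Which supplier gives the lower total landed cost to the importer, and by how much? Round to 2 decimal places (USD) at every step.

Supplier A (EXW):
CIF value = EXW price + inland to port + export clearance + origin terminal + freight + insurance = 8591.24 + 727.48 + 308.55 + 541.37 + 3809.77 + 227.23 = 14205.64
Import duty = 14205.64 × 19% = 2699.07
Buyer bears (A): 727.48 + 308.55 + 541.37 + 3809.77 + 227.23 + 691.07 + 277.13 + 1342.02 = 7924.62
Landed cost (A) = invoice 8591.24 + 7924.62 + duty 2699.07 = 19214.93
Supplier B (CIF):
The CIF price already equals the CIF value: 14035.53
Import duty = 14035.53 × 19% = 2666.75
Buyer bears (B): 691.07 + 277.13 + 1342.02 = 2310.22
Landed cost (B) = invoice 14035.53 + 2310.22 + duty 2666.75 = 19012.50
Difference = |19214.93 − 19012.50| = 202.43

Supplier B is cheaper by USD 202.43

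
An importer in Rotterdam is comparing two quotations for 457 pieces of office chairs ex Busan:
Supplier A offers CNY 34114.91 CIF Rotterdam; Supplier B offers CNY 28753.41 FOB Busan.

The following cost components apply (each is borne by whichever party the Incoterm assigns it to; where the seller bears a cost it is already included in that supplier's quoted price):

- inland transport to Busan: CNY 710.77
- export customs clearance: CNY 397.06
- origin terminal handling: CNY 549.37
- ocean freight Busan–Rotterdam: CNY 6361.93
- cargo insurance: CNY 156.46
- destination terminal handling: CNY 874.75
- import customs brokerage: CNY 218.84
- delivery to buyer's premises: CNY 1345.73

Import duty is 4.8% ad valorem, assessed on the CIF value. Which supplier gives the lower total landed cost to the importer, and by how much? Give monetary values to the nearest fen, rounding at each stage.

Supplier A is cheaper by CNY 1212.42

Supplier A (CIF):
The CIF price already equals the CIF value: 34114.91
Import duty = 34114.91 × 4.8% = 1637.52
Buyer bears (A): 874.75 + 218.84 + 1345.73 = 2439.32
Landed cost (A) = invoice 34114.91 + 2439.32 + duty 1637.52 = 38191.75
Supplier B (FOB):
CIF value = FOB price + freight + insurance = 28753.41 + 6361.93 + 156.46 = 35271.80
Import duty = 35271.80 × 4.8% = 1693.05
Buyer bears (B): 6361.93 + 156.46 + 874.75 + 218.84 + 1345.73 = 8957.71
Landed cost (B) = invoice 28753.41 + 8957.71 + duty 1693.05 = 39404.17
Difference = |38191.75 − 39404.17| = 1212.42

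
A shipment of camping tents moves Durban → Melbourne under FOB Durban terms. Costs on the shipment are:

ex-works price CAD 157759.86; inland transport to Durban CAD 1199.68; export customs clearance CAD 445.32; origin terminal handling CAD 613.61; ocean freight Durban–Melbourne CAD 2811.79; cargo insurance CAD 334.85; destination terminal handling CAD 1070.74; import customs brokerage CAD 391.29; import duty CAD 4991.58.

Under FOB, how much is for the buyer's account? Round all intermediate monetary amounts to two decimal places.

FOB: the seller bears costs until goods are on board at the origin port; the buyer bears freight, insurance and all costs thereafter.
Seller's account: goods 157759.86 + inland to port 1199.68 + export clearance 445.32 + origin terminal 613.61 = 160018.47
Buyer's account: freight 2811.79 + insurance 334.85 + destination terminal 1070.74 + brokerage 391.29 + duty 4991.58 = 9600.25

Buyer's account: CAD 9600.25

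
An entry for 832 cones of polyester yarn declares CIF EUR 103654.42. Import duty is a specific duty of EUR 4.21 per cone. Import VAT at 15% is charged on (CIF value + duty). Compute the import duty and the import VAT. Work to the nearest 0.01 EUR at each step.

Import duty = 832 × 4.21 = 3502.72
VAT base = CIF + duty = 103654.42 + 3502.72 = 107157.14
Import VAT = 107157.14 × 15% = 16073.57

Import duty: EUR 3502.72; import VAT: EUR 16073.57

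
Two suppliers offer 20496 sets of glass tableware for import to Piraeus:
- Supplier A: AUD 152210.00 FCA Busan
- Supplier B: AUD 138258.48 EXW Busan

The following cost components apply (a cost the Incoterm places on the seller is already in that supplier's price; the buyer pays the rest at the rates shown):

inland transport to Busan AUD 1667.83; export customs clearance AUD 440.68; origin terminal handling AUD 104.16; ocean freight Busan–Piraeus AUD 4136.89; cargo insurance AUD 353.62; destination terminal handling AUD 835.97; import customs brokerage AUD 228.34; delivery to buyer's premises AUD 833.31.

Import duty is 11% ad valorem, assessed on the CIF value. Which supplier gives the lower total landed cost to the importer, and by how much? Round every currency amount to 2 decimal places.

Supplier A (FCA):
CIF value = FCA price + origin terminal + freight + insurance = 152210.00 + 104.16 + 4136.89 + 353.62 = 156804.67
Import duty = 156804.67 × 11% = 17248.51
Buyer bears (A): 104.16 + 4136.89 + 353.62 + 835.97 + 228.34 + 833.31 = 6492.29
Landed cost (A) = invoice 152210.00 + 6492.29 + duty 17248.51 = 175950.80
Supplier B (EXW):
CIF value = EXW price + inland to port + export clearance + origin terminal + freight + insurance = 138258.48 + 1667.83 + 440.68 + 104.16 + 4136.89 + 353.62 = 144961.66
Import duty = 144961.66 × 11% = 15945.78
Buyer bears (B): 1667.83 + 440.68 + 104.16 + 4136.89 + 353.62 + 835.97 + 228.34 + 833.31 = 8600.80
Landed cost (B) = invoice 138258.48 + 8600.80 + duty 15945.78 = 162805.06
Difference = |175950.80 − 162805.06| = 13145.74

Supplier B is cheaper by AUD 13145.74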